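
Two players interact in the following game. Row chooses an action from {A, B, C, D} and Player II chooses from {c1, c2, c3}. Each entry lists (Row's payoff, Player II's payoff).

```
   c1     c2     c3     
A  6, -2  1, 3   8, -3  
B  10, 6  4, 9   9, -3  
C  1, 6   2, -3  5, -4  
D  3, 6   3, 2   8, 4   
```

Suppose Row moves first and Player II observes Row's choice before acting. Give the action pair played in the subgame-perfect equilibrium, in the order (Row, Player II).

(B, c2)

Player II best-responds to each possible Row move:
- A → Player II plays c2 (best of -2, 3, -3); Row gets 1.
- B → Player II plays c2 (best of 6, 9, -3); Row gets 4.
- C → Player II plays c1 (best of 6, -3, -4); Row gets 1.
- D → Player II plays c1 (best of 6, 2, 4); Row gets 3.
Among 1, 4, 1, 3, the best is 4 at B. Subgame-perfect outcome: (B, c2) with payoffs (4, 9).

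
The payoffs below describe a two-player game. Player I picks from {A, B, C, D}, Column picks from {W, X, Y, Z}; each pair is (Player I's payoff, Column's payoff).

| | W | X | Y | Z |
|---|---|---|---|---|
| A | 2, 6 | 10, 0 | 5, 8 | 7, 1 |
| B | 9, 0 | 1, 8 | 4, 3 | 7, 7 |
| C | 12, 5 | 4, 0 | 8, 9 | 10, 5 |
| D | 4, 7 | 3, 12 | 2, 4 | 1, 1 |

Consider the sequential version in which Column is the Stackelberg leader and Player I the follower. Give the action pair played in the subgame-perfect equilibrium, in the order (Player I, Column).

Player I best-responds to each possible Column move:
- W: BR = C, leader payoff 5.
- X: BR = A, leader payoff 0.
- Y: BR = C, leader payoff 9.
- Z: BR = C, leader payoff 5.
Maximizing over 5, 0, 9, 5, Column chooses Y. Subgame-perfect outcome: (C, Y) with payoffs (8, 9).

(C, Y)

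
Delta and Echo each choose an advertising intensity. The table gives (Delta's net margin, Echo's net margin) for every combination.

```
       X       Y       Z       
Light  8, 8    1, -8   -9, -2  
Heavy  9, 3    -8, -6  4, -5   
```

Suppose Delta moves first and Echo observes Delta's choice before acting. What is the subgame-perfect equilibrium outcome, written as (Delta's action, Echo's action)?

(Heavy, X)

Work backward from Echo's decision.
- Light: BR = X, leader payoff 8.
- Heavy: BR = X, leader payoff 9.
Delta's induced payoffs are 8, 9, so Delta commits to Heavy. Subgame-perfect outcome: (Heavy, X) with payoffs (9, 3).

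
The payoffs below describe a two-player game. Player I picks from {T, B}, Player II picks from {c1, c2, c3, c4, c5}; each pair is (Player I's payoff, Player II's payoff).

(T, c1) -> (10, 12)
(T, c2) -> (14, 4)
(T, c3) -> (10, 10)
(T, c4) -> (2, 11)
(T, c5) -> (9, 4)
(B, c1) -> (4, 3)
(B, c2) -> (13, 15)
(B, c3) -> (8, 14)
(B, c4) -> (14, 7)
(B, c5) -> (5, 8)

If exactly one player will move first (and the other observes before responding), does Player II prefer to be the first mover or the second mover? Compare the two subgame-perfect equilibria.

second

If Player I leads: Player II's best replies are T→c1, B→c2; Player I's induced payoffs 10, 13; outcome (B, c2), payoffs (13, 15).
If Player II leads: Player I's best replies are c1→T, c2→T, c3→T, c4→B, c5→T; Player II's induced payoffs 12, 4, 10, 7, 4; outcome (T, c1), payoffs (10, 12).
Player II gets 12 moving first and 15 moving second, so Player II prefers to move second.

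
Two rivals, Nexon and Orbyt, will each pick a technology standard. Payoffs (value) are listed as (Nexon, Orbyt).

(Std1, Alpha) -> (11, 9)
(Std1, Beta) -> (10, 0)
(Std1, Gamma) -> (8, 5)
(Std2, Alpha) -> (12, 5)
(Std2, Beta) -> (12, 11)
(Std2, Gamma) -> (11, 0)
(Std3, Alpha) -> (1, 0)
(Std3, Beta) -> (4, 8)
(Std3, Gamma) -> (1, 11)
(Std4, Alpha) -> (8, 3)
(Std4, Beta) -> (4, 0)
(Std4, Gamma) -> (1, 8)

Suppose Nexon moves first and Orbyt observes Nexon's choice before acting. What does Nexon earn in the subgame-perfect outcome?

12

Solve by backward induction (Nexon leads).
- Std1 → Orbyt plays Alpha (best of 9, 0, 5); Nexon gets 11.
- Std2 → Orbyt plays Beta (best of 5, 11, 0); Nexon gets 12.
- Std3 → Orbyt plays Gamma (best of 0, 8, 11); Nexon gets 1.
- Std4 → Orbyt plays Gamma (best of 3, 0, 8); Nexon gets 1.
Among 11, 12, 1, 1, the best is 12 at Std2. Subgame-perfect outcome: (Std2, Beta) with payoffs (12, 11).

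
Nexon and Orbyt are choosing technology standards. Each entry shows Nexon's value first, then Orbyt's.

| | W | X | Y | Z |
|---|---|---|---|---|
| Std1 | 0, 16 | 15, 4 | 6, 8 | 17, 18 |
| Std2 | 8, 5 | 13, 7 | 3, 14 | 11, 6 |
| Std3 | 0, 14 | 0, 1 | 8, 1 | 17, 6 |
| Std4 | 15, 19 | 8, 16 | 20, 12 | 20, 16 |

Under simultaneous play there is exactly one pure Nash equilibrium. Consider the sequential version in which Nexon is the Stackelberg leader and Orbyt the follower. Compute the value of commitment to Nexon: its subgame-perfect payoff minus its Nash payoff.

Backward induction with Nexon moving first.
- Std1: BR = Z, leader payoff 17.
- Std2: BR = Y, leader payoff 3.
- Std3: BR = W, leader payoff 0.
- Std4: BR = W, leader payoff 15.
Nexon's induced payoffs are 17, 3, 0, 15, so Nexon commits to Std1. Subgame-perfect outcome: (Std1, Z) with payoffs (17, 18).
For the simultaneous game, intersect best replies.
Nexon's best replies: W→Std4; X→Std1; Y→Std4; Z→Std4.
Orbyt's best replies: Std1→Z; Std2→Y; Std3→W; Std4→W.
The unique mutual best reply is (Std4, W), giving (15, 19).
Nexon's commitment gain: 17 − 15 = 2.

2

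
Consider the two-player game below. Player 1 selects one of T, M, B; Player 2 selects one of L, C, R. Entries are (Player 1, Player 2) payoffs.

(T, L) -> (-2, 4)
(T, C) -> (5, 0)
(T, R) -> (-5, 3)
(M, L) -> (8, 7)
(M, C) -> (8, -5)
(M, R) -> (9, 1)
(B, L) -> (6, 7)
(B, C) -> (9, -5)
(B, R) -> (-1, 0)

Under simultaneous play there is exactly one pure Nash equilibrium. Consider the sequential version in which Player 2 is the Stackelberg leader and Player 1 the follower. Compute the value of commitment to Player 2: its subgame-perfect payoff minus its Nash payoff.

0

Work backward from Player 1's decision.
- L: Player 1 compares -2, 8, 6 and picks M; Player 2 would get 7.
- C: Player 1 compares 5, 8, 9 and picks B; Player 2 would get -5.
- R: Player 1 compares -5, 9, -1 and picks M; Player 2 would get 1.
Maximizing over 7, -5, 1, Player 2 chooses L. Subgame-perfect outcome: (M, L) with payoffs (8, 7).
Under simultaneous play:
Player 1's best replies: L→M; C→B; R→M.
Player 2's best replies: T→L; M→L; B→L.
The unique mutual best reply is (M, L), giving (8, 7).
Player 2's commitment gain: 7 − 7 = 0.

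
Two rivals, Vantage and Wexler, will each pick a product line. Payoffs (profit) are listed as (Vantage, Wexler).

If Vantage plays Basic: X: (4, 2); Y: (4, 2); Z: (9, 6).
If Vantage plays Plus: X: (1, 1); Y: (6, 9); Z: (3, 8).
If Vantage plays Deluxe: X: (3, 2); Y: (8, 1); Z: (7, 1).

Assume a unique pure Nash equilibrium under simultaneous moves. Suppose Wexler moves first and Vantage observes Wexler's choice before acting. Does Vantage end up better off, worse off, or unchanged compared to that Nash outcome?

unchanged

Vantage best-responds to each possible Wexler move:
- X → Vantage plays Basic (best of 4, 1, 3); Wexler gets 2.
- Y → Vantage plays Deluxe (best of 4, 6, 8); Wexler gets 1.
- Z → Vantage plays Basic (best of 9, 3, 7); Wexler gets 6.
Among 2, 1, 6, the best is 6 at Z. Subgame-perfect outcome: (Basic, Z) with payoffs (9, 6).
Now find the simultaneous Nash equilibrium.
Vantage's best replies: X→Basic; Y→Deluxe; Z→Basic.
Wexler's best replies: Basic→Z; Plus→Y; Deluxe→X.
The unique mutual best reply is (Basic, Z), giving (9, 6).
Vantage earns 9 sequentially versus 9 at the Nash outcome: unchanged.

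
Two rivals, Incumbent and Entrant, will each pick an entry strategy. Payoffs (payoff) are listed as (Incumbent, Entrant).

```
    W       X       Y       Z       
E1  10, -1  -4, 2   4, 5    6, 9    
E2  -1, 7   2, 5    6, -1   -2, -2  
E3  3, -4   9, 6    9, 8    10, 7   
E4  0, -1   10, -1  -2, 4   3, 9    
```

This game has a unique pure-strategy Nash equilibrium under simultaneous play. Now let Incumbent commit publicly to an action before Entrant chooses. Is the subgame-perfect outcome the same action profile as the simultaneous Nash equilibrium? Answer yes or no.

Entrant best-responds to each possible Incumbent move:
- E1 → Entrant plays Z (best of -1, 2, 5, 9); Incumbent gets 6.
- E2 → Entrant plays W (best of 7, 5, -1, -2); Incumbent gets -1.
- E3 → Entrant plays Y (best of -4, 6, 8, 7); Incumbent gets 9.
- E4 → Entrant plays Z (best of -1, -1, 4, 9); Incumbent gets 3.
Among 6, -1, 9, 3, the best is 9 at E3. Subgame-perfect outcome: (E3, Y) with payoffs (9, 8).
For the simultaneous game, intersect best replies.
Incumbent's best replies: W→E1; X→E4; Y→E3; Z→E3.
Entrant's best replies: E1→Z; E2→W; E3→Y; E4→Z.
Only (E3, Y) has each player best-responding; Nash payoffs (9, 8).
Sequential outcome (E3, Y) coincides with the Nash profile (E3, Y).

yes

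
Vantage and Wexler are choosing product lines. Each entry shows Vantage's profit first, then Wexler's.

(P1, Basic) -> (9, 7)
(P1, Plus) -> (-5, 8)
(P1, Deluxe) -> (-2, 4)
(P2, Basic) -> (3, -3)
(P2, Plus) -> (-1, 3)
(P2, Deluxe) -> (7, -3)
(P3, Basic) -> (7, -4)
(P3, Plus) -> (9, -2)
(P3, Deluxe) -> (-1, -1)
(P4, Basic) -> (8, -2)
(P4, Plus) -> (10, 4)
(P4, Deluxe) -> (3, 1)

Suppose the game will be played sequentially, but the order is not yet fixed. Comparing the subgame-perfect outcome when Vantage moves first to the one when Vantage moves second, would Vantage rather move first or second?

If Vantage leads: Wexler's best replies are P1→Plus, P2→Plus, P3→Deluxe, P4→Plus; Vantage's induced payoffs -5, -1, -1, 10; outcome (P4, Plus), payoffs (10, 4).
If Wexler leads: Vantage's best replies are Basic→P1, Plus→P4, Deluxe→P2; Wexler's induced payoffs 7, 4, -3; outcome (P1, Basic), payoffs (9, 7).
Vantage gets 10 moving first and 9 moving second, so Vantage prefers to move first.

first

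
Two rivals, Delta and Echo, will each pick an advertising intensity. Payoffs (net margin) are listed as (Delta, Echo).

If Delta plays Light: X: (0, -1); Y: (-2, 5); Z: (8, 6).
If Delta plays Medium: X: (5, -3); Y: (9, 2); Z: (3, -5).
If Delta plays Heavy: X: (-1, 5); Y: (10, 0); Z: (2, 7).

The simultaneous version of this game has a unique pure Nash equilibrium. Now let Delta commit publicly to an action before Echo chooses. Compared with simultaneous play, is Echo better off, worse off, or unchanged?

worse off

Work backward from Echo's decision.
- Light → Echo plays Z (best of -1, 5, 6); Delta gets 8.
- Medium → Echo plays Y (best of -3, 2, -5); Delta gets 9.
- Heavy → Echo plays Z (best of 5, 0, 7); Delta gets 2.
Among 8, 9, 2, the best is 9 at Medium. Subgame-perfect outcome: (Medium, Y) with payoffs (9, 2).
For the simultaneous game, intersect best replies.
Delta's best replies: X→Medium; Y→Heavy; Z→Light.
Echo's best replies: Light→Z; Medium→Y; Heavy→Z.
The unique mutual best reply is (Light, Z), giving (8, 6).
Echo earns 2 sequentially versus 6 at the Nash outcome: worse off.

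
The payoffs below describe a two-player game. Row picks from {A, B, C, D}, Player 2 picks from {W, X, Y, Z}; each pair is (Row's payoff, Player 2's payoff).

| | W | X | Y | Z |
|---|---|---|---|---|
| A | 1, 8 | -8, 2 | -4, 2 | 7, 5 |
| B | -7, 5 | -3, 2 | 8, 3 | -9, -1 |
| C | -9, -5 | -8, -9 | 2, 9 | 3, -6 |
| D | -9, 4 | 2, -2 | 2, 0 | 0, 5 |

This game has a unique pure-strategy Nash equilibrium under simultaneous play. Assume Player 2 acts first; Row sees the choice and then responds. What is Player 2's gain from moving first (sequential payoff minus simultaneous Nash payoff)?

0

Backward induction with Player 2 moving first.
- W → Row plays A (best of 1, -7, -9, -9); Player 2 gets 8.
- X → Row plays D (best of -8, -3, -8, 2); Player 2 gets -2.
- Y → Row plays B (best of -4, 8, 2, 2); Player 2 gets 3.
- Z → Row plays A (best of 7, -9, 3, 0); Player 2 gets 5.
Player 2's induced payoffs are 8, -2, 3, 5, so Player 2 commits to W. Subgame-perfect outcome: (A, W) with payoffs (1, 8).
For the simultaneous game, intersect best replies.
Row's best replies: W→A; X→D; Y→B; Z→A.
Player 2's best replies: A→W; B→W; C→Y; D→Z.
Only (A, W) has each player best-responding; Nash payoffs (1, 8).
Player 2's commitment gain: 8 − 8 = 0.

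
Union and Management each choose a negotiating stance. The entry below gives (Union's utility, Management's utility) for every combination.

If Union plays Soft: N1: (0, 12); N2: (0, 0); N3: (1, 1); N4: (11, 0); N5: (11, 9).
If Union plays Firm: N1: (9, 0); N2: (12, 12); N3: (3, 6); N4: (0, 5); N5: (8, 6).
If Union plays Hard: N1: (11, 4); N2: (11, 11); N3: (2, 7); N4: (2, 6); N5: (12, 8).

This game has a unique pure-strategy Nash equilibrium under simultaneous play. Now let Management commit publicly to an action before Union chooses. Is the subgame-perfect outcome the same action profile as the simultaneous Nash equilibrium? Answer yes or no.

yes

Backward induction with Management moving first.
- N1 → Union plays Hard (best of 0, 9, 11); Management gets 4.
- N2 → Union plays Firm (best of 0, 12, 11); Management gets 12.
- N3 → Union plays Firm (best of 1, 3, 2); Management gets 6.
- N4 → Union plays Soft (best of 11, 0, 2); Management gets 0.
- N5 → Union plays Hard (best of 11, 8, 12); Management gets 8.
Maximizing over 4, 12, 6, 0, 8, Management chooses N2. Subgame-perfect outcome: (Firm, N2) with payoffs (12, 12).
Under simultaneous play:
Union's best replies: N1→Hard; N2→Firm; N3→Firm; N4→Soft; N5→Hard.
Management's best replies: Soft→N1; Firm→N2; Hard→N2.
The unique mutual best reply is (Firm, N2), giving (12, 12).
Sequential outcome (Firm, N2) coincides with the Nash profile (Firm, N2).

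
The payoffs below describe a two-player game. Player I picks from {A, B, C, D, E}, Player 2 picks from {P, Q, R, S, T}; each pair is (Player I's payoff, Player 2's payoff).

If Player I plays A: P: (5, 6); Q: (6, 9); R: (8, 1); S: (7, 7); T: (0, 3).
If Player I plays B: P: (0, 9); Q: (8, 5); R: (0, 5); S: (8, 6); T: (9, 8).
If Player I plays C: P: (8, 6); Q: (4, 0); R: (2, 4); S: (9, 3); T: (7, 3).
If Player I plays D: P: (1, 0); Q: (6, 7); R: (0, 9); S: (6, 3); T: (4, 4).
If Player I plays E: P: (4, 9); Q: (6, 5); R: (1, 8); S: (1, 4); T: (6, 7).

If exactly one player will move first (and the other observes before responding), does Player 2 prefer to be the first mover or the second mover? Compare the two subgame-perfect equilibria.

If Player I leads: Player 2's best replies are A→Q, B→P, C→P, D→R, E→P; Player I's induced payoffs 6, 0, 8, 0, 4; outcome (C, P), payoffs (8, 6).
If Player 2 leads: Player I's best replies are P→C, Q→B, R→A, S→C, T→B; Player 2's induced payoffs 6, 5, 1, 3, 8; outcome (B, T), payoffs (9, 8).
Player 2 gets 8 moving first and 6 moving second, so Player 2 prefers to move first.

first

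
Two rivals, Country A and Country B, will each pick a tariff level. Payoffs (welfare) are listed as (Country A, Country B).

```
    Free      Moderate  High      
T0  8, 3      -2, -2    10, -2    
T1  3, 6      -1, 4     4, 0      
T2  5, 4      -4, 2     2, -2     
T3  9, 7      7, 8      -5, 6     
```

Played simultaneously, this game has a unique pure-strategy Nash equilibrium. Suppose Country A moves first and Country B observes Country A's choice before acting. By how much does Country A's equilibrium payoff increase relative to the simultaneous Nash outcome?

Work backward from Country B's decision.
- T0: BR = Free, leader payoff 8.
- T1: BR = Free, leader payoff 3.
- T2: BR = Free, leader payoff 5.
- T3: BR = Moderate, leader payoff 7.
Country A's induced payoffs are 8, 3, 5, 7, so Country A commits to T0. Subgame-perfect outcome: (T0, Free) with payoffs (8, 3).
Now find the simultaneous Nash equilibrium.
Country A's best replies: Free→T3; Moderate→T3; High→T0.
Country B's best replies: T0→Free; T1→Free; T2→Free; T3→Moderate.
The unique mutual best reply is (T3, Moderate), giving (7, 8).
Country A's commitment gain: 8 − 7 = 1.

1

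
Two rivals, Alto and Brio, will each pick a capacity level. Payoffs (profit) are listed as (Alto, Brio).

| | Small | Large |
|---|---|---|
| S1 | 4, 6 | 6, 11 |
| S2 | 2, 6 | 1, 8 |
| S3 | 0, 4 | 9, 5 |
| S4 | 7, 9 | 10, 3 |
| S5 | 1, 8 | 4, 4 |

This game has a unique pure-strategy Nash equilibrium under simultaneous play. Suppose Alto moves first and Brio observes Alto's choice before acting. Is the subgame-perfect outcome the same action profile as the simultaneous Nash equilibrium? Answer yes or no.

no

Solve by backward induction (Alto leads).
- S1: BR = Large, leader payoff 6.
- S2: BR = Large, leader payoff 1.
- S3: BR = Large, leader payoff 9.
- S4: BR = Small, leader payoff 7.
- S5: BR = Small, leader payoff 1.
Alto's induced payoffs are 6, 1, 9, 7, 1, so Alto commits to S3. Subgame-perfect outcome: (S3, Large) with payoffs (9, 5).
Now find the simultaneous Nash equilibrium.
Alto's best replies: Small→S4; Large→S4.
Brio's best replies: S1→Large; S2→Large; S3→Large; S4→Small; S5→Small.
Only (S4, Small) has each player best-responding; Nash payoffs (7, 9).
Sequential outcome (S3, Large) differs from the Nash profile (S4, Small).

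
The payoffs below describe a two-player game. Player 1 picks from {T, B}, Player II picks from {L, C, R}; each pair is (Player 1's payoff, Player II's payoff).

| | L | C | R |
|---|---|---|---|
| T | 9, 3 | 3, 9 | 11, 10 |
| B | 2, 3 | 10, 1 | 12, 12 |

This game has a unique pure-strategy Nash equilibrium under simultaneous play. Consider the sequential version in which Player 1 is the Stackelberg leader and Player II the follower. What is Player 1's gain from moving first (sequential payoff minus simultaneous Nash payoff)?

Backward induction with Player 1 moving first.
- T: Player II compares 3, 9, 10 and picks R; Player 1 would get 11.
- B: Player II compares 3, 1, 12 and picks R; Player 1 would get 12.
Maximizing over 11, 12, Player 1 chooses B. Subgame-perfect outcome: (B, R) with payoffs (12, 12).
For the simultaneous game, intersect best replies.
Player 1's best replies: L→T; C→B; R→B.
Player II's best replies: T→R; B→R.
The unique mutual best reply is (B, R), giving (12, 12).
Player 1's commitment gain: 12 − 12 = 0.

0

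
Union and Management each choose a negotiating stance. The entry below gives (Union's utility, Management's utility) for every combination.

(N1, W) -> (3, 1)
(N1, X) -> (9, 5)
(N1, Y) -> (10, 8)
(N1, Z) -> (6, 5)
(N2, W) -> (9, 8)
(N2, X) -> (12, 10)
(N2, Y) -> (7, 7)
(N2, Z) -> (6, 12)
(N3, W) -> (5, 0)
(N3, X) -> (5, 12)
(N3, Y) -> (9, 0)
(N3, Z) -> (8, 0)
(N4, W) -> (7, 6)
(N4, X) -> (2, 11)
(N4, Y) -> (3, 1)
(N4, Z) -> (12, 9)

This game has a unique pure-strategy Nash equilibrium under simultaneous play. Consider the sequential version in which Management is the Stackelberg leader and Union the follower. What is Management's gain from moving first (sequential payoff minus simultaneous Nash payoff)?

2

Solve by backward induction (Management leads).
- W: BR = N2, leader payoff 8.
- X: BR = N2, leader payoff 10.
- Y: BR = N1, leader payoff 8.
- Z: BR = N4, leader payoff 9.
Among 8, 10, 8, 9, the best is 10 at X. Subgame-perfect outcome: (N2, X) with payoffs (12, 10).
Now find the simultaneous Nash equilibrium.
Union's best replies: W→N2; X→N2; Y→N1; Z→N4.
Management's best replies: N1→Y; N2→Z; N3→X; N4→X.
Only (N1, Y) has each player best-responding; Nash payoffs (10, 8).
Management's commitment gain: 10 − 8 = 2.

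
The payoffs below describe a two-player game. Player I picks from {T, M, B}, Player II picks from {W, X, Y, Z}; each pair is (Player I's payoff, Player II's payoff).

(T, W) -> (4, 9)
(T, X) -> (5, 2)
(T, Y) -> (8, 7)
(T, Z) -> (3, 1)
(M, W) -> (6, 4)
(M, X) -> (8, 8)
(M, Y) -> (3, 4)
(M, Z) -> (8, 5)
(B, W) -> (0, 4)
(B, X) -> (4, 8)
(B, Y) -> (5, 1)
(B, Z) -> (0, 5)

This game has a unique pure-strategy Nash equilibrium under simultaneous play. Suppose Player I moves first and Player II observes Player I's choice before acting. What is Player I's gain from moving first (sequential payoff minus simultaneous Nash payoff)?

Work backward from Player II's decision.
- T → Player II plays W (best of 9, 2, 7, 1); Player I gets 4.
- M → Player II plays X (best of 4, 8, 4, 5); Player I gets 8.
- B → Player II plays X (best of 4, 8, 1, 5); Player I gets 4.
Among 4, 8, 4, the best is 8 at M. Subgame-perfect outcome: (M, X) with payoffs (8, 8).
Now find the simultaneous Nash equilibrium.
Player I's best replies: W→M; X→M; Y→T; Z→M.
Player II's best replies: T→W; M→X; B→X.
The unique mutual best reply is (M, X), giving (8, 8).
Player I's commitment gain: 8 − 8 = 0.

0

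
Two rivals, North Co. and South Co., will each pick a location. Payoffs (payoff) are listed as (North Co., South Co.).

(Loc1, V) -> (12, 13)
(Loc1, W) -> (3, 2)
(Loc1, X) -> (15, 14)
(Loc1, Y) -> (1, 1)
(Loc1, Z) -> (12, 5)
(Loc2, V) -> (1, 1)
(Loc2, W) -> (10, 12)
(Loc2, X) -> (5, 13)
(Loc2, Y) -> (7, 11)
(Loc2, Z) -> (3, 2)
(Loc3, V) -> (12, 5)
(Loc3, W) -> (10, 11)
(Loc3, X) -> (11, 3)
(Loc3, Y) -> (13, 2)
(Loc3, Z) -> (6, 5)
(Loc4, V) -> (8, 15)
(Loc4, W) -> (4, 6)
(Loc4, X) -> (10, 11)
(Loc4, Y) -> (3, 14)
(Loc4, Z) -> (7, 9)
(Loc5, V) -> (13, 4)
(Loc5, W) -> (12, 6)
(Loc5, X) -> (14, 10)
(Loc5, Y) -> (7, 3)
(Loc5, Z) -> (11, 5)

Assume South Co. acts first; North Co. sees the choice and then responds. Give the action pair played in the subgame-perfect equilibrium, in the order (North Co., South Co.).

Backward induction with South Co. moving first.
- V: North Co. compares 12, 1, 12, 8, 13 and picks Loc5; South Co. would get 4.
- W: North Co. compares 3, 10, 10, 4, 12 and picks Loc5; South Co. would get 6.
- X: North Co. compares 15, 5, 11, 10, 14 and picks Loc1; South Co. would get 14.
- Y: North Co. compares 1, 7, 13, 3, 7 and picks Loc3; South Co. would get 2.
- Z: North Co. compares 12, 3, 6, 7, 11 and picks Loc1; South Co. would get 5.
South Co.'s induced payoffs are 4, 6, 14, 2, 5, so South Co. commits to X. Subgame-perfect outcome: (Loc1, X) with payoffs (15, 14).

(Loc1, X)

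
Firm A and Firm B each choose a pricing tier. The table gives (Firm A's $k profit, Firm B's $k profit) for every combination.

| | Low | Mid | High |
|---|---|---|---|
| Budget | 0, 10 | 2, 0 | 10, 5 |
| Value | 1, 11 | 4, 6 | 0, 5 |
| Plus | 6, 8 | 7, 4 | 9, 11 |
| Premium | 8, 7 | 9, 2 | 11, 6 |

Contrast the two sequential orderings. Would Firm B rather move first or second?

If Firm A leads: Firm B's best replies are Budget→Low, Value→Low, Plus→High, Premium→Low; Firm A's induced payoffs 0, 1, 9, 8; outcome (Plus, High), payoffs (9, 11).
If Firm B leads: Firm A's best replies are Low→Premium, Mid→Premium, High→Premium; Firm B's induced payoffs 7, 2, 6; outcome (Premium, Low), payoffs (8, 7).
Firm B gets 7 moving first and 11 moving second, so Firm B prefers to move second.

second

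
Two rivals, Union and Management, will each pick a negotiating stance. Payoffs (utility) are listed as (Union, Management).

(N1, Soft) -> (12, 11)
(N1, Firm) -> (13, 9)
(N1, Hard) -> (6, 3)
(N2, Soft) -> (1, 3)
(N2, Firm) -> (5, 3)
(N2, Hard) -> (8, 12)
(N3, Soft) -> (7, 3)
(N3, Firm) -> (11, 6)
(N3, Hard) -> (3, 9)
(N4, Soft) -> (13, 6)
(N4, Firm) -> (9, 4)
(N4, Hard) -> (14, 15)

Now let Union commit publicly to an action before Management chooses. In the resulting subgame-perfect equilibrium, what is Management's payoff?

Backward induction with Union moving first.
- N1 → Management plays Soft (best of 11, 9, 3); Union gets 12.
- N2 → Management plays Hard (best of 3, 3, 12); Union gets 8.
- N3 → Management plays Hard (best of 3, 6, 9); Union gets 3.
- N4 → Management plays Hard (best of 6, 4, 15); Union gets 14.
Among 12, 8, 3, 14, the best is 14 at N4. Subgame-perfect outcome: (N4, Hard) with payoffs (14, 15).

15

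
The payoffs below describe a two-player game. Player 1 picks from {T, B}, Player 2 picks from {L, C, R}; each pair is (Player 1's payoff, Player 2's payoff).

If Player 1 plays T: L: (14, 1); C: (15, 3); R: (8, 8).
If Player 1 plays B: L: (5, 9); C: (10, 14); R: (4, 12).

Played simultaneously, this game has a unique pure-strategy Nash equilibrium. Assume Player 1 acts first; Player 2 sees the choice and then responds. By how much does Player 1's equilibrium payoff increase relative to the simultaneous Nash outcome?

2

Solve by backward induction (Player 1 leads).
- T: Player 2 compares 1, 3, 8 and picks R; Player 1 would get 8.
- B: Player 2 compares 9, 14, 12 and picks C; Player 1 would get 10.
Maximizing over 8, 10, Player 1 chooses B. Subgame-perfect outcome: (B, C) with payoffs (10, 14).
For the simultaneous game, intersect best replies.
Player 1's best replies: L→T; C→T; R→T.
Player 2's best replies: T→R; B→C.
The unique mutual best reply is (T, R), giving (8, 8).
Player 1's commitment gain: 10 − 8 = 2.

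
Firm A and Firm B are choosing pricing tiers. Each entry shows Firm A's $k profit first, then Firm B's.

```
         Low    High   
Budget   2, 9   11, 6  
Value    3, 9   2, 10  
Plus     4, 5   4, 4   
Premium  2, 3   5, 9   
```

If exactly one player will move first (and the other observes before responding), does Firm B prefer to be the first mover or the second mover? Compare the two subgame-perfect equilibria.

If Firm A leads: Firm B's best replies are Budget→Low, Value→High, Plus→Low, Premium→High; Firm A's induced payoffs 2, 2, 4, 5; outcome (Premium, High), payoffs (5, 9).
If Firm B leads: Firm A's best replies are Low→Plus, High→Budget; Firm B's induced payoffs 5, 6; outcome (Budget, High), payoffs (11, 6).
Firm B gets 6 moving first and 9 moving second, so Firm B prefers to move second.

second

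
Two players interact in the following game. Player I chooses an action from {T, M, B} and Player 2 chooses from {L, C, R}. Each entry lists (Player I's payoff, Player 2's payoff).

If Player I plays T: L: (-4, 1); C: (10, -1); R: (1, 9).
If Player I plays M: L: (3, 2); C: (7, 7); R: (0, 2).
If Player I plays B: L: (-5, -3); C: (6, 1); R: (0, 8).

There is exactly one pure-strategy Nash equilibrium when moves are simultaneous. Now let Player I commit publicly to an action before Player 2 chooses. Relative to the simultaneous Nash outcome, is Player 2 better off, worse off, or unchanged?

worse off

Backward induction with Player I moving first.
- T: BR = R, leader payoff 1.
- M: BR = C, leader payoff 7.
- B: BR = R, leader payoff 0.
Player I's induced payoffs are 1, 7, 0, so Player I commits to M. Subgame-perfect outcome: (M, C) with payoffs (7, 7).
Now find the simultaneous Nash equilibrium.
Player I's best replies: L→M; C→T; R→T.
Player 2's best replies: T→R; M→C; B→R.
Only (T, R) has each player best-responding; Nash payoffs (1, 9).
Player 2 earns 7 sequentially versus 9 at the Nash outcome: worse off.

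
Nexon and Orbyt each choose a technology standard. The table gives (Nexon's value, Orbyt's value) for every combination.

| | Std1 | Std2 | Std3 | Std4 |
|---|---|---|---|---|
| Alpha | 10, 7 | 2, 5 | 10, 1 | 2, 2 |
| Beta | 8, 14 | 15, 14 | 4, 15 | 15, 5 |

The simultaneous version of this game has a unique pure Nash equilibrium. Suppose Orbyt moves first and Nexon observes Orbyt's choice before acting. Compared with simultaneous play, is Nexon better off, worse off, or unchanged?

better off

Nexon best-responds to each possible Orbyt move:
- Std1: BR = Alpha, leader payoff 7.
- Std2: BR = Beta, leader payoff 14.
- Std3: BR = Alpha, leader payoff 1.
- Std4: BR = Beta, leader payoff 5.
Orbyt's induced payoffs are 7, 14, 1, 5, so Orbyt commits to Std2. Subgame-perfect outcome: (Beta, Std2) with payoffs (15, 14).
For the simultaneous game, intersect best replies.
Nexon's best replies: Std1→Alpha; Std2→Beta; Std3→Alpha; Std4→Beta.
Orbyt's best replies: Alpha→Std1; Beta→Std3.
Only (Alpha, Std1) has each player best-responding; Nash payoffs (10, 7).
Nexon earns 15 sequentially versus 10 at the Nash outcome: better off.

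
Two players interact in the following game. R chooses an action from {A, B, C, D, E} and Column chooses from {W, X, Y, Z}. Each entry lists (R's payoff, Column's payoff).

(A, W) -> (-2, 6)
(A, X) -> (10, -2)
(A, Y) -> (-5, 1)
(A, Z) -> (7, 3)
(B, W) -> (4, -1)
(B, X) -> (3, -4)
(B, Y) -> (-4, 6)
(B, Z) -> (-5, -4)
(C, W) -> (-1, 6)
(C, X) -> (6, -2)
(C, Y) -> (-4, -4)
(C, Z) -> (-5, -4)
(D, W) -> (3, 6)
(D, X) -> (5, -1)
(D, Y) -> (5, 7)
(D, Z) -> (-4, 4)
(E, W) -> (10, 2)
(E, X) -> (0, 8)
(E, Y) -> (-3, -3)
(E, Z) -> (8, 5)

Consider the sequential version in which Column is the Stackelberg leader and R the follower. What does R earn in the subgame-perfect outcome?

Work backward from R's decision.
- W: BR = E, leader payoff 2.
- X: BR = A, leader payoff -2.
- Y: BR = D, leader payoff 7.
- Z: BR = E, leader payoff 5.
Among 2, -2, 7, 5, the best is 7 at Y. Subgame-perfect outcome: (D, Y) with payoffs (5, 7).

5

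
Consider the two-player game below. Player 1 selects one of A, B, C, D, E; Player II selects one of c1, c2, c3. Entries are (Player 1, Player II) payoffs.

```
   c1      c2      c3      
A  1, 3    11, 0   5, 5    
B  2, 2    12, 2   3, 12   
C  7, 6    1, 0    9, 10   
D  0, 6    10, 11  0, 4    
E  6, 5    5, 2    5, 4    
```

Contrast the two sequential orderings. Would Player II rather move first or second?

If Player 1 leads: Player II's best replies are A→c3, B→c3, C→c3, D→c2, E→c1; Player 1's induced payoffs 5, 3, 9, 10, 6; outcome (D, c2), payoffs (10, 11).
If Player II leads: Player 1's best replies are c1→C, c2→B, c3→C; Player II's induced payoffs 6, 2, 10; outcome (C, c3), payoffs (9, 10).
Player II gets 10 moving first and 11 moving second, so Player II prefers to move second.

second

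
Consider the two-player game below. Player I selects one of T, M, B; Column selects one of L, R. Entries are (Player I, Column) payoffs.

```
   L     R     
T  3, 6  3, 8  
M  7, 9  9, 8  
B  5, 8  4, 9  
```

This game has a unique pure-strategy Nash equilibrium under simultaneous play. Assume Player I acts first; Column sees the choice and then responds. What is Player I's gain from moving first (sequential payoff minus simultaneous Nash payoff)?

0

Work backward from Column's decision.
- T: BR = R, leader payoff 3.
- M: BR = L, leader payoff 7.
- B: BR = R, leader payoff 4.
Player I's induced payoffs are 3, 7, 4, so Player I commits to M. Subgame-perfect outcome: (M, L) with payoffs (7, 9).
Under simultaneous play:
Player I's best replies: L→M; R→M.
Column's best replies: T→R; M→L; B→R.
The unique mutual best reply is (M, L), giving (7, 9).
Player I's commitment gain: 7 − 7 = 0.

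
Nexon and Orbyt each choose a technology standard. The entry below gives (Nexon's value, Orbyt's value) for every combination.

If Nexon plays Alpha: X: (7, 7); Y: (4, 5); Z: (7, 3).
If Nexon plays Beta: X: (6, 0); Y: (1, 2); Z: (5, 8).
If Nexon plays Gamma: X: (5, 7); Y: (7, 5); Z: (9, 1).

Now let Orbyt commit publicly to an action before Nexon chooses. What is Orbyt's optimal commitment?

X

Nexon best-responds to each possible Orbyt move:
- X: BR = Alpha, leader payoff 7.
- Y: BR = Gamma, leader payoff 5.
- Z: BR = Gamma, leader payoff 1.
Maximizing over 7, 5, 1, Orbyt chooses X. Subgame-perfect outcome: (Alpha, X) with payoffs (7, 7).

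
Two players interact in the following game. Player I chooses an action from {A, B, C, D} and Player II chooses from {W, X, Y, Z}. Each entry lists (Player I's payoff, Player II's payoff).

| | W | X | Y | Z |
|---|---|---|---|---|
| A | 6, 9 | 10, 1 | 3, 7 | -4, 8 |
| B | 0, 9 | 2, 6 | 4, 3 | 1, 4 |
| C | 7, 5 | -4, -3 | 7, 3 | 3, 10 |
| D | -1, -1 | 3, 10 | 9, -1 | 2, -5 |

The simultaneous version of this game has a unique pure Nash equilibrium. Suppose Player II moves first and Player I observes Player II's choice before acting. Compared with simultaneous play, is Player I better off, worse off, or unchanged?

Solve by backward induction (Player II leads).
- W → Player I plays C (best of 6, 0, 7, -1); Player II gets 5.
- X → Player I plays A (best of 10, 2, -4, 3); Player II gets 1.
- Y → Player I plays D (best of 3, 4, 7, 9); Player II gets -1.
- Z → Player I plays C (best of -4, 1, 3, 2); Player II gets 10.
Maximizing over 5, 1, -1, 10, Player II chooses Z. Subgame-perfect outcome: (C, Z) with payoffs (3, 10).
For the simultaneous game, intersect best replies.
Player I's best replies: W→C; X→A; Y→D; Z→C.
Player II's best replies: A→W; B→W; C→Z; D→X.
The unique mutual best reply is (C, Z), giving (3, 10).
Player I earns 3 sequentially versus 3 at the Nash outcome: unchanged.

unchanged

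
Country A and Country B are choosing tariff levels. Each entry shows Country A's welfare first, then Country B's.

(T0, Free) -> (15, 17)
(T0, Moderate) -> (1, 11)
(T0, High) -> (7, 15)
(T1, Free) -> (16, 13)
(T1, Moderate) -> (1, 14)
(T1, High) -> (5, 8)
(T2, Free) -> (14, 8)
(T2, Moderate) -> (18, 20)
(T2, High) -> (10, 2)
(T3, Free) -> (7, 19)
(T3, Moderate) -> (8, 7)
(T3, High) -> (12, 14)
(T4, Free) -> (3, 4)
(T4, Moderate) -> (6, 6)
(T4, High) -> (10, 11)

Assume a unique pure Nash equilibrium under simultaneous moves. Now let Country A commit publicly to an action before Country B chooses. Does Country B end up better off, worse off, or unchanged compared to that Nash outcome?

Solve by backward induction (Country A leads).
- T0: Country B compares 17, 11, 15 and picks Free; Country A would get 15.
- T1: Country B compares 13, 14, 8 and picks Moderate; Country A would get 1.
- T2: Country B compares 8, 20, 2 and picks Moderate; Country A would get 18.
- T3: Country B compares 19, 7, 14 and picks Free; Country A would get 7.
- T4: Country B compares 4, 6, 11 and picks High; Country A would get 10.
Maximizing over 15, 1, 18, 7, 10, Country A chooses T2. Subgame-perfect outcome: (T2, Moderate) with payoffs (18, 20).
Now find the simultaneous Nash equilibrium.
Country A's best replies: Free→T1; Moderate→T2; High→T3.
Country B's best replies: T0→Free; T1→Moderate; T2→Moderate; T3→Free; T4→High.
The unique mutual best reply is (T2, Moderate), giving (18, 20).
Country B earns 20 sequentially versus 20 at the Nash outcome: unchanged.

unchanged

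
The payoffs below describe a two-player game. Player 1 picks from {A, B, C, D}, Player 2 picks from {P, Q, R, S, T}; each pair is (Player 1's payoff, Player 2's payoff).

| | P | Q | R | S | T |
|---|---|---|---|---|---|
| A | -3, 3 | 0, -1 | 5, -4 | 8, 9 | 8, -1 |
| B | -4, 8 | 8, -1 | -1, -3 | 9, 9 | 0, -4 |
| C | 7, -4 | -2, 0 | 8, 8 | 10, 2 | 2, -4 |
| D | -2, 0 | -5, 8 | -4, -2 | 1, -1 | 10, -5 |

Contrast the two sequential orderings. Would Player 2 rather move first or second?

If Player 1 leads: Player 2's best replies are A→S, B→S, C→R, D→Q; Player 1's induced payoffs 8, 9, 8, -5; outcome (B, S), payoffs (9, 9).
If Player 2 leads: Player 1's best replies are P→C, Q→B, R→C, S→C, T→D; Player 2's induced payoffs -4, -1, 8, 2, -5; outcome (C, R), payoffs (8, 8).
Player 2 gets 8 moving first and 9 moving second, so Player 2 prefers to move second.

second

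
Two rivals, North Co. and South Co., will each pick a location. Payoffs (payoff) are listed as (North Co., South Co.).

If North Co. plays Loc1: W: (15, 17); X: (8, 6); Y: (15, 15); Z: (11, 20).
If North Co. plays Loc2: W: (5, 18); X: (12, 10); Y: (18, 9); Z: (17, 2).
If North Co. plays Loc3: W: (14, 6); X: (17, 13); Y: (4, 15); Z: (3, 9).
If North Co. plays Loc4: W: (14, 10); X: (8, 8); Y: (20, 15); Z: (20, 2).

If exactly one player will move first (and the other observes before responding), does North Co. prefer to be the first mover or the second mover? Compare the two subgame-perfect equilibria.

first

If North Co. leads: South Co.'s best replies are Loc1→Z, Loc2→W, Loc3→Y, Loc4→Y; North Co.'s induced payoffs 11, 5, 4, 20; outcome (Loc4, Y), payoffs (20, 15).
If South Co. leads: North Co.'s best replies are W→Loc1, X→Loc3, Y→Loc4, Z→Loc4; South Co.'s induced payoffs 17, 13, 15, 2; outcome (Loc1, W), payoffs (15, 17).
North Co. gets 20 moving first and 15 moving second, so North Co. prefers to move first.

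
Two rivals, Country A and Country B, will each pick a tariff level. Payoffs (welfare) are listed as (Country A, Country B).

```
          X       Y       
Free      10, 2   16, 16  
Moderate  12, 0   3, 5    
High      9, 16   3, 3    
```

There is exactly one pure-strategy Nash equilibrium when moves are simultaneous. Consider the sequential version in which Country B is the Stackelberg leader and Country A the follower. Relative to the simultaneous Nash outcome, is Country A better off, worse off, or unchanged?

unchanged

Country A best-responds to each possible Country B move:
- X → Country A plays Moderate (best of 10, 12, 9); Country B gets 0.
- Y → Country A plays Free (best of 16, 3, 3); Country B gets 16.
Among 0, 16, the best is 16 at Y. Subgame-perfect outcome: (Free, Y) with payoffs (16, 16).
For the simultaneous game, intersect best replies.
Country A's best replies: X→Moderate; Y→Free.
Country B's best replies: Free→Y; Moderate→Y; High→X.
Only (Free, Y) has each player best-responding; Nash payoffs (16, 16).
Country A earns 16 sequentially versus 16 at the Nash outcome: unchanged.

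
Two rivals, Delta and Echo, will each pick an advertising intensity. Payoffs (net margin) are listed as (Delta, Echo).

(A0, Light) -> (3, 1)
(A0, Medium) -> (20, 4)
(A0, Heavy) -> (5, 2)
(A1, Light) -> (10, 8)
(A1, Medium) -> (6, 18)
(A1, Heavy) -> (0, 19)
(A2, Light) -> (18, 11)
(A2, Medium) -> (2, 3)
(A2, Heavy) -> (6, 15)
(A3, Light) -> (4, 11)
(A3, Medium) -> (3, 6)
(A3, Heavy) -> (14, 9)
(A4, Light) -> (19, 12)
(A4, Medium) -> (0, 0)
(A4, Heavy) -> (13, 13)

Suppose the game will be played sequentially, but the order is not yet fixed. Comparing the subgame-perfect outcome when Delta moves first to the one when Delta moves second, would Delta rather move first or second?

first

If Delta leads: Echo's best replies are A0→Medium, A1→Heavy, A2→Heavy, A3→Light, A4→Heavy; Delta's induced payoffs 20, 0, 6, 4, 13; outcome (A0, Medium), payoffs (20, 4).
If Echo leads: Delta's best replies are Light→A4, Medium→A0, Heavy→A3; Echo's induced payoffs 12, 4, 9; outcome (A4, Light), payoffs (19, 12).
Delta gets 20 moving first and 19 moving second, so Delta prefers to move first.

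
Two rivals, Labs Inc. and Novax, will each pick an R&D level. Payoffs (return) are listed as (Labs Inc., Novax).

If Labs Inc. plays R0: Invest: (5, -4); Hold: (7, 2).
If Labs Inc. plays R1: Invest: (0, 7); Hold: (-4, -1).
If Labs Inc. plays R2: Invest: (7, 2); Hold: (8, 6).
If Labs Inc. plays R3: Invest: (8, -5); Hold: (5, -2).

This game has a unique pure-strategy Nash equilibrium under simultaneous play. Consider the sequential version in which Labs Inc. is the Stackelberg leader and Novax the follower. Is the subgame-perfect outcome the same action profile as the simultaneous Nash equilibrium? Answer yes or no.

Novax best-responds to each possible Labs Inc. move:
- R0: BR = Hold, leader payoff 7.
- R1: BR = Invest, leader payoff 0.
- R2: BR = Hold, leader payoff 8.
- R3: BR = Hold, leader payoff 5.
Maximizing over 7, 0, 8, 5, Labs Inc. chooses R2. Subgame-perfect outcome: (R2, Hold) with payoffs (8, 6).
Now find the simultaneous Nash equilibrium.
Labs Inc.'s best replies: Invest→R3; Hold→R2.
Novax's best replies: R0→Hold; R1→Invest; R2→Hold; R3→Hold.
The unique mutual best reply is (R2, Hold), giving (8, 6).
Sequential outcome (R2, Hold) coincides with the Nash profile (R2, Hold).

yes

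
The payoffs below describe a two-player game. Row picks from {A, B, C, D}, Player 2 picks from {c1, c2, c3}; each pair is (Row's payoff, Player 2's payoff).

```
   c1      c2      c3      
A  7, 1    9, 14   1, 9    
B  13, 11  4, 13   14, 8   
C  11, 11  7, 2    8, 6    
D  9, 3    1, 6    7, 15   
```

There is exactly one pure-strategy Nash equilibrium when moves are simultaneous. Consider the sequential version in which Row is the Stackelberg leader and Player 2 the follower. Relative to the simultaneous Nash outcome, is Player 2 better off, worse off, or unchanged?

worse off

Solve by backward induction (Row leads).
- A: BR = c2, leader payoff 9.
- B: BR = c2, leader payoff 4.
- C: BR = c1, leader payoff 11.
- D: BR = c3, leader payoff 7.
Maximizing over 9, 4, 11, 7, Row chooses C. Subgame-perfect outcome: (C, c1) with payoffs (11, 11).
Now find the simultaneous Nash equilibrium.
Row's best replies: c1→B; c2→A; c3→B.
Player 2's best replies: A→c2; B→c2; C→c1; D→c3.
Only (A, c2) has each player best-responding; Nash payoffs (9, 14).
Player 2 earns 11 sequentially versus 14 at the Nash outcome: worse off.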